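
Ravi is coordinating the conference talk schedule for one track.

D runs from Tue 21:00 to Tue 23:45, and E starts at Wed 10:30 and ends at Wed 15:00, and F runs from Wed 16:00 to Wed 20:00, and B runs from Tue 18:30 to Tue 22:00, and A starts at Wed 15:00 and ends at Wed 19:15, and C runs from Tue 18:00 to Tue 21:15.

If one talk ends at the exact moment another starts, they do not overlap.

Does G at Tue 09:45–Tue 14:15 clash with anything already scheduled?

C: starts Tue 18:00 at or after G ends Tue 14:15 → clear.
B: starts Tue 18:30 at or after G ends Tue 14:15 → clear.
D: starts Tue 21:00 at or after G ends Tue 14:15 → clear.
E: starts Wed 10:30 at or after G ends Tue 14:15 → clear.
A: starts Wed 15:00 at or after G ends Tue 14:15 → clear.
F: starts Wed 16:00 at or after G ends Tue 14:15 → clear.

No — it doesn't clash with anything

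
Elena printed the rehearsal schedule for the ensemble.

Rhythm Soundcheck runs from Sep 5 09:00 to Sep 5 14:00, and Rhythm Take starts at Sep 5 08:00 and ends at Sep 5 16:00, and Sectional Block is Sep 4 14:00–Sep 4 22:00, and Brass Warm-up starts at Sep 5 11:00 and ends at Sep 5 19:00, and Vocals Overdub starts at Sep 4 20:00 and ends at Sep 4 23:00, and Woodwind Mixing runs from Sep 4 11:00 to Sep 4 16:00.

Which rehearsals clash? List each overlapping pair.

Brass Warm-up & Rhythm Soundcheck, Brass Warm-up & Rhythm Take, Rhythm Soundcheck & Rhythm Take, Sectional Block & Vocals Overdub, Sectional Block & Woodwind Mixing

Sorted by start: Woodwind Mixing, Sectional Block, Vocals Overdub, Rhythm Take, Rhythm Soundcheck, Brass Warm-up.
Sectional Block starts before Woodwind Mixing ends → Woodwind Mixing and Sectional Block overlap.
Vocals Overdub starts after Woodwind Mixing ends — done with Woodwind Mixing.
Vocals Overdub starts before Sectional Block ends → Sectional Block and Vocals Overdub overlap.
Rhythm Take starts after Sectional Block ends — done with Sectional Block.
Rhythm Take starts after Vocals Overdub ends — done with Vocals Overdub.
Rhythm Soundcheck starts before Rhythm Take ends → Rhythm Take and Rhythm Soundcheck overlap.
Brass Warm-up starts before Rhythm Take ends → Rhythm Take and Brass Warm-up overlap.
Brass Warm-up starts before Rhythm Soundcheck ends → Rhythm Soundcheck and Brass Warm-up overlap.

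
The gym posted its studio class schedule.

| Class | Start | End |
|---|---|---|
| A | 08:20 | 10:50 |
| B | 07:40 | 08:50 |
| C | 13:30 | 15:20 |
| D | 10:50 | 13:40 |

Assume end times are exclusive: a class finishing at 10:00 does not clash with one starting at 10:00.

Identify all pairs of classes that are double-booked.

Sorted by start: B, A, D, C.
A starts before B ends → B and A overlap.
D starts after B ends — done with B.
D starts exactly when A ends (back-to-back, no overlap) — done with A.
C starts before D ends → D and C overlap.

A & B, C & D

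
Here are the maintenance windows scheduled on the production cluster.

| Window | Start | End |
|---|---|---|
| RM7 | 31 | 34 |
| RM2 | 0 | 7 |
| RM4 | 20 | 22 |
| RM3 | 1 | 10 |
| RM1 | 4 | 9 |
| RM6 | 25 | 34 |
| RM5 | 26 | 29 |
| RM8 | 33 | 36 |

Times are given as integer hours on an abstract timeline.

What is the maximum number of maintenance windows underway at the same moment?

Sort all start/end points and keep a running count:
0 start RM2 → 1
1 start RM3 → 2
4 start RM1 → 3
7 end RM2 → 2
9 end RM1 → 1
10 end RM3 → 0
20 start RM4 → 1
22 end RM4 → 0
25 start RM6 → 1
26 start RM5 → 2
29 end RM5 → 1
31 start RM7 → 2
33 start RM8 → 3
34 end RM6 → 2
34 end RM7 → 1
36 end RM8 → 0
Peak is 3, at 4 (RM1, RM2, RM3).

3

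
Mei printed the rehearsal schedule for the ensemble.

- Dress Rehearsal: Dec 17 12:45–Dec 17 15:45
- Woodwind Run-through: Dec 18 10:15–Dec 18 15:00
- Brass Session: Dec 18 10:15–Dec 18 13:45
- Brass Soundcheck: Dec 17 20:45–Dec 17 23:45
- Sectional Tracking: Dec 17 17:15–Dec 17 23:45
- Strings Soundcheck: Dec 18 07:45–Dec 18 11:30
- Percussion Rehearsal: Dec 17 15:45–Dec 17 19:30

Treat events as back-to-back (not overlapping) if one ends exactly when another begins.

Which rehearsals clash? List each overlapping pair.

Sorted by start: Dress Rehearsal, Percussion Rehearsal, Sectional Tracking, Brass Soundcheck, Strings Soundcheck, Brass Session, Woodwind Run-through.
Percussion Rehearsal starts exactly when Dress Rehearsal ends (back-to-back, no overlap) — done with Dress Rehearsal.
Sectional Tracking starts before Percussion Rehearsal ends → Percussion Rehearsal and Sectional Tracking overlap.
Brass Soundcheck starts after Percussion Rehearsal ends — done with Percussion Rehearsal.
Brass Soundcheck starts before Sectional Tracking ends → Sectional Tracking and Brass Soundcheck overlap.
Strings Soundcheck starts after Sectional Tracking ends — done with Sectional Tracking.
Strings Soundcheck starts after Brass Soundcheck ends — done with Brass Soundcheck.
Brass Session starts before Strings Soundcheck ends → Strings Soundcheck and Brass Session overlap.
Woodwind Run-through starts before Strings Soundcheck ends → Strings Soundcheck and Woodwind Run-through overlap.
Woodwind Run-through starts before Brass Session ends → Brass Session and Woodwind Run-through overlap.

Brass Session & Strings Soundcheck, Brass Session & Woodwind Run-through, Brass Soundcheck & Sectional Tracking, Percussion Rehearsal & Sectional Tracking, Strings Soundcheck & Woodwind Run-through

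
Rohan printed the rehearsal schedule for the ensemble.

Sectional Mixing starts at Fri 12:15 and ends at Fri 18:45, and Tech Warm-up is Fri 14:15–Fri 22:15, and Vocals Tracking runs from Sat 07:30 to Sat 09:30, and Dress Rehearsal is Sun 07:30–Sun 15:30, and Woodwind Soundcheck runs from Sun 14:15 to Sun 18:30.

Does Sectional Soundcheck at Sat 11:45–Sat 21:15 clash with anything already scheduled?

Sectional Mixing: ends Fri 18:45 at or before Sectional Soundcheck starts Sat 11:45 → clear.
Tech Warm-up: ends Fri 22:15 at or before Sectional Soundcheck starts Sat 11:45 → clear.
Vocals Tracking: ends Sat 09:30 at or before Sectional Soundcheck starts Sat 11:45 → clear.
Dress Rehearsal: starts Sun 07:30 at or after Sectional Soundcheck ends Sat 21:15 → clear.
Woodwind Soundcheck: starts Sun 14:15 at or after Sectional Soundcheck ends Sat 21:15 → clear.

No — it doesn't clash with anything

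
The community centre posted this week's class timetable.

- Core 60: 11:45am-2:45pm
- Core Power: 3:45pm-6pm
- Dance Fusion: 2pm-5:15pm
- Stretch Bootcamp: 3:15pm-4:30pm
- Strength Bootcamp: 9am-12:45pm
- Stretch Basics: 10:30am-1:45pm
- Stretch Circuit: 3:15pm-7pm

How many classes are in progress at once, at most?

Walk through starts and ends in time order (an end at T is processed before a start at T):
9am start Strength Bootcamp → 1
10:30am start Stretch Basics → 2
11:45am start Core 60 → 3
12:45pm end Strength Bootcamp → 2
1:45pm end Stretch Basics → 1
2pm start Dance Fusion → 2
2:45pm end Core 60 → 1
3:15pm start Stretch Bootcamp → 2
3:15pm start Stretch Circuit → 3
3:45pm start Core Power → 4
4:30pm end Stretch Bootcamp → 3
5:15pm end Dance Fusion → 2
6pm end Core Power → 1
7pm end Stretch Circuit → 0
Peak is 4, at 3:45pm (Core Power, Dance Fusion, Stretch Bootcamp, Stretch Circuit).

4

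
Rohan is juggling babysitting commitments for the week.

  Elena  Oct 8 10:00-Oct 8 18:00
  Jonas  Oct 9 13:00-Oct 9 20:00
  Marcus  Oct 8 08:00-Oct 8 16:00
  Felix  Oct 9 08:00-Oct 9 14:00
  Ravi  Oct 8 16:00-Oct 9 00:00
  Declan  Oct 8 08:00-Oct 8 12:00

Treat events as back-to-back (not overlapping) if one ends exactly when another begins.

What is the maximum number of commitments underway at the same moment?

3

Walk through starts and ends in time order (an end at T is processed before a start at T):
Oct 8 08:00 start Declan → 1
Oct 8 08:00 start Marcus → 2
Oct 8 10:00 start Elena → 3
Oct 8 12:00 end Declan → 2
Oct 8 16:00 end Marcus → 1
Oct 8 16:00 start Ravi → 2
Oct 8 18:00 end Elena → 1
Oct 9 00:00 end Ravi → 0
Oct 9 08:00 start Felix → 1
Oct 9 13:00 start Jonas → 2
Oct 9 14:00 end Felix → 1
Oct 9 20:00 end Jonas → 0
Peak is 3, at Oct 8 10:00 (Declan, Elena, Marcus).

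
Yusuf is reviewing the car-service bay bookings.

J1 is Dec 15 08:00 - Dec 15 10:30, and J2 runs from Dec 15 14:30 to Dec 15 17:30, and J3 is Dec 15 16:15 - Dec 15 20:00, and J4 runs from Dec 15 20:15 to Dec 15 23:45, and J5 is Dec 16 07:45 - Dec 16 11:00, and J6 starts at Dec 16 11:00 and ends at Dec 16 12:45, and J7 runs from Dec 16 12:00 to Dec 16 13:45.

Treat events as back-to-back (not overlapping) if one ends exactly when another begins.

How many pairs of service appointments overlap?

Two intervals overlap when each starts before the other ends.
Sorted by start: J1, J2, J3, J4, J5, J6, J7.
J2 starts after J1 ends, so nothing later overlaps J1 either.
J3 starts before J2 ends → J2 and J3 overlap.
J4 starts after J2 ends, so nothing later overlaps J2 either.
J4 starts after J3 ends, so nothing later overlaps J3 either.
J5 starts after J4 ends, so nothing later overlaps J4 either.
J6 starts exactly when J5 ends (back-to-back, no overlap), so nothing later overlaps J5 either.
J7 starts before J6 ends → J6 and J7 overlap.
Overlapping pairs: J2 & J3, J6 & J7 — 2 in total.

2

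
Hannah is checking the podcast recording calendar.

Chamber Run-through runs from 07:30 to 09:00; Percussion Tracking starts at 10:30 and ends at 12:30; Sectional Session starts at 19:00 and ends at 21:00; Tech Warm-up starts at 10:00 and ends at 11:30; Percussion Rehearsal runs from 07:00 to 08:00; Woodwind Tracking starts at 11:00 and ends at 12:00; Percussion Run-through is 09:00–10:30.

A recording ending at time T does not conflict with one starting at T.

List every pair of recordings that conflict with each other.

Check each pair: they overlap iff neither finishes before the other starts.
Sorted by start: Percussion Rehearsal, Chamber Run-through, Percussion Run-through, Tech Warm-up, Percussion Tracking, Woodwind Tracking, Sectional Session.
Chamber Run-through starts before Percussion Rehearsal ends → Percussion Rehearsal and Chamber Run-through overlap.
Percussion Run-through starts after Percussion Rehearsal ends, so Percussion Rehearsal has no further overlaps.
Percussion Run-through starts exactly when Chamber Run-through ends (back-to-back, no overlap), so Chamber Run-through has no further overlaps.
Tech Warm-up starts before Percussion Run-through ends → Percussion Run-through and Tech Warm-up overlap.
Percussion Tracking starts exactly when Percussion Run-through ends (back-to-back, no overlap), so Percussion Run-through has no further overlaps.
Percussion Tracking starts before Tech Warm-up ends → Tech Warm-up and Percussion Tracking overlap.
Woodwind Tracking starts before Tech Warm-up ends → Tech Warm-up and Woodwind Tracking overlap.
Sectional Session starts after Tech Warm-up ends.
Woodwind Tracking starts before Percussion Tracking ends → Percussion Tracking and Woodwind Tracking overlap.
Sectional Session starts after Percussion Tracking ends.
Sectional Session starts after Woodwind Tracking ends.

Chamber Run-through & Percussion Rehearsal, Percussion Run-through & Tech Warm-up, Percussion Tracking & Tech Warm-up, Percussion Tracking & Woodwind Tracking, Tech Warm-up & Woodwind Tracking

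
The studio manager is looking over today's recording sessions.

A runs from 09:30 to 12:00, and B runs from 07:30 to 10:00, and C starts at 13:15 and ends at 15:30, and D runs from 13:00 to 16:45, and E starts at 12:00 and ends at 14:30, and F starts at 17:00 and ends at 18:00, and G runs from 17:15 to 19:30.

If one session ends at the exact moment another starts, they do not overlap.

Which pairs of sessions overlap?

Check each pair: they overlap iff neither finishes before the other starts.
Sorted by start: B, A, E, D, C, F, G.
A starts before B ends → B and A overlap.
E starts after B ends, so B has no further overlaps.
E starts exactly when A ends (back-to-back, no overlap), so A has no further overlaps.
D starts before E ends → E and D overlap.
C starts before E ends → E and C overlap.
F starts after E ends, so E has no further overlaps.
C starts before D ends → D and C overlap.
F starts after D ends, so D has no further overlaps.
F starts after C ends, so C has no further overlaps.
G starts before F ends → F and G overlap.

A & B, C & D, C & E, D & E, F & G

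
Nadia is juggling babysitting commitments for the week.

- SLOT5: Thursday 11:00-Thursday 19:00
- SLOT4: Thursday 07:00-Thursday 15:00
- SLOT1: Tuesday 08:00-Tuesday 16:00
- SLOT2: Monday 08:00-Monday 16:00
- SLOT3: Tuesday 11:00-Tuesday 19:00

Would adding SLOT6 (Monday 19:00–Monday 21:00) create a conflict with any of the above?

No — it doesn't clash with anything

SLOT2: ends Monday 16:00 at or before SLOT6 starts Monday 19:00 → clear.
SLOT1: starts Tuesday 08:00 at or after SLOT6 ends Monday 21:00 → clear.
SLOT3: starts Tuesday 11:00 at or after SLOT6 ends Monday 21:00 → clear.
SLOT4: starts Thursday 07:00 at or after SLOT6 ends Monday 21:00 → clear.
SLOT5: starts Thursday 11:00 at or after SLOT6 ends Monday 21:00 → clear.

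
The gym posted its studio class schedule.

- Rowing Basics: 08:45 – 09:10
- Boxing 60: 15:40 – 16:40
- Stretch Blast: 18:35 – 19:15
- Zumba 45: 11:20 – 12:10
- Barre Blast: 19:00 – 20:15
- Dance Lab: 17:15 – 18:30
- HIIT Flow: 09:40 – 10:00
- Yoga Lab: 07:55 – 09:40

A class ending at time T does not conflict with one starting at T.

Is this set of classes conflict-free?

Sorted by start: Yoga Lab, Rowing Basics, HIIT Flow, Zumba 45, Boxing 60, Dance Lab, Stretch Blast, Barre Blast.
Rowing Basics starts before Yoga Lab ends → Yoga Lab and Rowing Basics overlap.
That's a conflict, so the schedule is not conflict-free.

No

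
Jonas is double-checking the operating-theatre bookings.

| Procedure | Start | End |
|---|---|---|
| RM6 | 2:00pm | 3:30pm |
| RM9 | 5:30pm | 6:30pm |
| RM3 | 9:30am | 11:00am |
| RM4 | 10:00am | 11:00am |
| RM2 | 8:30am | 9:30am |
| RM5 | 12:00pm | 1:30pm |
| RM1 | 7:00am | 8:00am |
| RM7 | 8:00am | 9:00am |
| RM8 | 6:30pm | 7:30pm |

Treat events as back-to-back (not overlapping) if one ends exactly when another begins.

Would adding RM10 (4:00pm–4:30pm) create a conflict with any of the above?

RM1: ends 8:00am at or before RM10 starts 4:00pm → clear.
RM7: ends 9:00am at or before RM10 starts 4:00pm → clear.
RM2: ends 9:30am at or before RM10 starts 4:00pm → clear.
RM3: ends 11:00am at or before RM10 starts 4:00pm → clear.
RM4: ends 11:00am at or before RM10 starts 4:00pm → clear.
RM5: ends 1:30pm at or before RM10 starts 4:00pm → clear.
RM6: ends 3:30pm at or before RM10 starts 4:00pm → clear.
RM9: starts 5:30pm at or after RM10 ends 4:30pm → clear.
RM8: starts 6:30pm at or after RM10 ends 4:30pm → clear.

No — it doesn't clash with anything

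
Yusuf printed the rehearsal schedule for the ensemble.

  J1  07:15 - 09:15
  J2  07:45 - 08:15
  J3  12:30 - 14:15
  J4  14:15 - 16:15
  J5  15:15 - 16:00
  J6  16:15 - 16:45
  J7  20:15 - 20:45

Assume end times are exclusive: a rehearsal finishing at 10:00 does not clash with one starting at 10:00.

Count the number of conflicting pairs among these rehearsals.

Sorted by start: J1, J2, J3, J4, J5, J6, J7.
J2 starts before J1 ends → J1 and J2 overlap.
J3 starts after J1 ends, so J1 has no further overlaps.
J3 starts after J2 ends, so J2 has no further overlaps.
J4 starts exactly when J3 ends (back-to-back, no overlap), so J3 has no further overlaps.
J5 starts before J4 ends → J4 and J5 overlap.
J6 starts exactly when J4 ends (back-to-back, no overlap), so J4 has no further overlaps.
J6 starts after J5 ends, so J5 has no further overlaps.
J7 starts after J6 ends.
Overlapping pairs: J1 & J2, J4 & J5 — 2 in total.

2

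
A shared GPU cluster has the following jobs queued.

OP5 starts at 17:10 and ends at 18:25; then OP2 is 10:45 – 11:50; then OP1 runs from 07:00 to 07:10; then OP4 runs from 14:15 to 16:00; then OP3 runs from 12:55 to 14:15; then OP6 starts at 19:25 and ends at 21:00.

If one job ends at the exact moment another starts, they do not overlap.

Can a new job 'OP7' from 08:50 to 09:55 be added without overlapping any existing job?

OP1: ends 07:10 at or before OP7 starts 08:50 → clear.
OP2: starts 10:45 at or after OP7 ends 09:55 → clear.
OP3: starts 12:55 at or after OP7 ends 09:55 → clear.
OP4: starts 14:15 at or after OP7 ends 09:55 → clear.
OP5: starts 17:10 at or after OP7 ends 09:55 → clear.
OP6: starts 19:25 at or after OP7 ends 09:55 → clear.

Yes — the slot is free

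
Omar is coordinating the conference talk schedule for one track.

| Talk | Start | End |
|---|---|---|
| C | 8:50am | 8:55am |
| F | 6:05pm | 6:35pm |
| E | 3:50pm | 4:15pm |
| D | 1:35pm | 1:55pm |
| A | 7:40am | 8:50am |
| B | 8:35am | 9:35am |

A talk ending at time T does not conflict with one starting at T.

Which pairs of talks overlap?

Sorted by start: A, B, C, D, E, F.
B starts before A ends → A and B overlap.
C starts exactly when A ends (back-to-back, no overlap), so nothing later overlaps A either.
C starts before B ends → B and C overlap.
D starts after B ends, so nothing later overlaps B either.
D starts after C ends, so nothing later overlaps C either.
E starts after D ends, so nothing later overlaps D either.
F starts after E ends.

A & B, B & C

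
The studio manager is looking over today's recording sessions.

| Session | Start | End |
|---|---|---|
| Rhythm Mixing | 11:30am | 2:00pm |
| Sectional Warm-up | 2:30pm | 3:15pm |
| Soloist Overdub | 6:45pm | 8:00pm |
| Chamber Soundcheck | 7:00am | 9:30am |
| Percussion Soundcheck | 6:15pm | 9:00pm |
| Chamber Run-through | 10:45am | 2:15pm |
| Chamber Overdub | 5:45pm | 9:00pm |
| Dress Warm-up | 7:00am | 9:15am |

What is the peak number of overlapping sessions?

Walk through starts and ends in time order (an end at T is processed before a start at T):
7:00am start Chamber Soundcheck → 1
7:00am start Dress Warm-up → 2
9:15am end Dress Warm-up → 1
9:30am end Chamber Soundcheck → 0
10:45am start Chamber Run-through → 1
11:30am start Rhythm Mixing → 2
2:00pm end Rhythm Mixing → 1
2:15pm end Chamber Run-through → 0
2:30pm start Sectional Warm-up → 1
3:15pm end Sectional Warm-up → 0
5:45pm start Chamber Overdub → 1
6:15pm start Percussion Soundcheck → 2
6:45pm start Soloist Overdub → 3
8:00pm end Soloist Overdub → 2
9:00pm end Chamber Overdub → 1
9:00pm end Percussion Soundcheck → 0
Peak is 3, at 6:45pm (Chamber Overdub, Percussion Soundcheck, Soloist Overdub).

3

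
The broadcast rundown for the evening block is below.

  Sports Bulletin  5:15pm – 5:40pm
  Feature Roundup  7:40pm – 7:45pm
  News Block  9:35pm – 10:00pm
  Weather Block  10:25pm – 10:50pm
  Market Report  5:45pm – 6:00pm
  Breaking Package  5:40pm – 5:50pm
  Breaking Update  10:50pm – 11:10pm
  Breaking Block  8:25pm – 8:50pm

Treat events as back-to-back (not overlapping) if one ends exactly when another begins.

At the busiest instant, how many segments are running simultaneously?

2

Sort all start/end points and keep a running count:
5:15pm start Sports Bulletin → 1
5:40pm end Sports Bulletin → 0
5:40pm start Breaking Package → 1
5:45pm start Market Report → 2
5:50pm end Breaking Package → 1
6:00pm end Market Report → 0
7:40pm start Feature Roundup → 1
7:45pm end Feature Roundup → 0
8:25pm start Breaking Block → 1
8:50pm end Breaking Block → 0
9:35pm start News Block → 1
10:00pm end News Block → 0
10:25pm start Weather Block → 1
10:50pm end Weather Block → 0
10:50pm start Breaking Update → 1
11:10pm end Breaking Update → 0
Peak is 2, at 5:45pm (Breaking Package, Market Report).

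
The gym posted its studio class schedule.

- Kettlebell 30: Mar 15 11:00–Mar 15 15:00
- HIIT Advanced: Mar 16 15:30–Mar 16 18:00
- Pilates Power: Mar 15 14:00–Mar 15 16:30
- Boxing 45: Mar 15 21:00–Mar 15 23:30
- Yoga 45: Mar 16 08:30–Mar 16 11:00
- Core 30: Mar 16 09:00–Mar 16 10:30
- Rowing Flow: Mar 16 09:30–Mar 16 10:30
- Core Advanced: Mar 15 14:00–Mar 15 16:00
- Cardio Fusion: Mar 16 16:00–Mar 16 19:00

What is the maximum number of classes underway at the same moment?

Walk through starts and ends in time order (an end at T is processed before a start at T):
Mar 15 11:00 start Kettlebell 30 → 1
Mar 15 14:00 start Core Advanced → 2
Mar 15 14:00 start Pilates Power → 3
Mar 15 15:00 end Kettlebell 30 → 2
Mar 15 16:00 end Core Advanced → 1
Mar 15 16:30 end Pilates Power → 0
Mar 15 21:00 start Boxing 45 → 1
Mar 15 23:30 end Boxing 45 → 0
Mar 16 08:30 start Yoga 45 → 1
Mar 16 09:00 start Core 30 → 2
Mar 16 09:30 start Rowing Flow → 3
Mar 16 10:30 end Core 30 → 2
Mar 16 10:30 end Rowing Flow → 1
Mar 16 11:00 end Yoga 45 → 0
Mar 16 15:30 start HIIT Advanced → 1
Mar 16 16:00 start Cardio Fusion → 2
Mar 16 18:00 end HIIT Advanced → 1
Mar 16 19:00 end Cardio Fusion → 0
Peak is 3, at Mar 15 14:00 (Core Advanced, Kettlebell 30, Pilates Power).

3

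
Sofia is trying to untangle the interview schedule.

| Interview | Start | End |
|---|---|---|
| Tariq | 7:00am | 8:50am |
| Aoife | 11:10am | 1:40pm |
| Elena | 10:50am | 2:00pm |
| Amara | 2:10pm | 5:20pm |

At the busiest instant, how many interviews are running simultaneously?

2

Walk through starts and ends in time order (an end at T is processed before a start at T):
7:00am start Tariq → 1
8:50am end Tariq → 0
10:50am start Elena → 1
11:10am start Aoife → 2
1:40pm end Aoife → 1
2:00pm end Elena → 0
2:10pm start Amara → 1
5:20pm end Amara → 0
Peak is 2, at 11:10am (Aoife, Elena).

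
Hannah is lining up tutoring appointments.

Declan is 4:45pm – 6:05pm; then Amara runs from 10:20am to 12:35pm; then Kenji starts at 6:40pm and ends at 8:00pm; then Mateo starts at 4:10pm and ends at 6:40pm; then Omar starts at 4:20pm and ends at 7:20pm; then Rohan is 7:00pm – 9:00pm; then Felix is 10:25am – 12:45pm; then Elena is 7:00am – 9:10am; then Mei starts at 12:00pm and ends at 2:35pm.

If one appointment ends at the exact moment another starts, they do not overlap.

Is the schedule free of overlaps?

Sorted by start: Elena, Amara, Felix, Mei, Mateo, Omar, Declan, Kenji, Rohan.
Amara starts after Elena ends — done with Elena.
Felix starts before Amara ends → Amara and Felix overlap.
That's a conflict, so the schedule is not conflict-free.

No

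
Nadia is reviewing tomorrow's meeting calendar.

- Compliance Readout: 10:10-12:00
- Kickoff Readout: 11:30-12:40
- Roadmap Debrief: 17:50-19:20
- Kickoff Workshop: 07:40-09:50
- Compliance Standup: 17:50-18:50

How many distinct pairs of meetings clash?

Sorted by start: Kickoff Workshop, Compliance Readout, Kickoff Readout, Roadmap Debrief, Compliance Standup.
Compliance Readout starts after Kickoff Workshop ends, so nothing later overlaps Kickoff Workshop either.
Kickoff Readout starts before Compliance Readout ends → Compliance Readout and Kickoff Readout overlap.
Roadmap Debrief starts after Compliance Readout ends, so nothing later overlaps Compliance Readout either.
Roadmap Debrief starts after Kickoff Readout ends, so nothing later overlaps Kickoff Readout either.
Compliance Standup starts before Roadmap Debrief ends → Roadmap Debrief and Compliance Standup overlap.
Overlapping pairs: Compliance Readout & Kickoff Readout, Compliance Standup & Roadmap Debrief — 2 in total.

2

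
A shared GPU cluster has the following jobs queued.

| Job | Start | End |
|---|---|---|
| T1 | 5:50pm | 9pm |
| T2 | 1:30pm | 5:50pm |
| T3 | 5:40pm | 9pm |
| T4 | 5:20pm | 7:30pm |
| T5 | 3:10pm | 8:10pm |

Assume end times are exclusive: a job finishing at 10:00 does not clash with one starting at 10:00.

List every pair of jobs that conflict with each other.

Check each pair: they overlap iff neither finishes before the other starts.
Sorted by start: T2, T5, T4, T3, T1.
T5 starts before T2 ends → T2 and T5 overlap.
T4 starts before T2 ends → T2 and T4 overlap.
T3 starts before T2 ends → T2 and T3 overlap.
T1 starts exactly when T2 ends (back-to-back, no overlap).
T4 starts before T5 ends → T5 and T4 overlap.
T3 starts before T5 ends → T5 and T3 overlap.
T1 starts before T5 ends → T5 and T1 overlap.
T3 starts before T4 ends → T4 and T3 overlap.
T1 starts before T4 ends → T4 and T1 overlap.
T1 starts before T3 ends → T3 and T1 overlap.

T1 & T3, T1 & T4, T1 & T5, T2 & T3, T2 & T4, T2 & T5, T3 & T4, T3 & T5, T4 & T5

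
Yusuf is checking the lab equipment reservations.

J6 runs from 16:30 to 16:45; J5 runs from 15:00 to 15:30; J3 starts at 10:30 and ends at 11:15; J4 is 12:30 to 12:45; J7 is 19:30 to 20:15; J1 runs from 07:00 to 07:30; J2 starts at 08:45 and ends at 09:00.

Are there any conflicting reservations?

No

Sorted by start: J1, J2, J3, J4, J5, J6, J7.
J2 starts after J1 ends; J1 is clear from here.
J3 starts after J2 ends; J2 is clear from here.
J4 starts after J3 ends; J3 is clear from here.
J5 starts after J4 ends; J4 is clear from here.
J6 starts after J5 ends; J5 is clear from here.
J7 starts after J6 ends.
Every pair is clear; the schedule has no overlaps.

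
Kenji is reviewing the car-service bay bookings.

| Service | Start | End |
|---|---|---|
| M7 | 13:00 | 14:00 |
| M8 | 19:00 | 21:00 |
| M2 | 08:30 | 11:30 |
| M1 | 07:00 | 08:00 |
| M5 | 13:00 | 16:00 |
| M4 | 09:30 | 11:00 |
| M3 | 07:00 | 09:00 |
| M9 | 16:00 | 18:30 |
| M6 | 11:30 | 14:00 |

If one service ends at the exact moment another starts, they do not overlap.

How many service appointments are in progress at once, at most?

Sort all start/end points and keep a running count:
07:00 start M1 → 1
07:00 start M3 → 2
08:00 end M1 → 1
08:30 start M2 → 2
09:00 end M3 → 1
09:30 start M4 → 2
11:00 end M4 → 1
11:30 end M2 → 0
11:30 start M6 → 1
13:00 start M5 → 2
13:00 start M7 → 3
14:00 end M6 → 2
14:00 end M7 → 1
16:00 end M5 → 0
16:00 start M9 → 1
18:30 end M9 → 0
19:00 start M8 → 1
21:00 end M8 → 0
Peak is 3, at 13:00 (M5, M6, M7).

3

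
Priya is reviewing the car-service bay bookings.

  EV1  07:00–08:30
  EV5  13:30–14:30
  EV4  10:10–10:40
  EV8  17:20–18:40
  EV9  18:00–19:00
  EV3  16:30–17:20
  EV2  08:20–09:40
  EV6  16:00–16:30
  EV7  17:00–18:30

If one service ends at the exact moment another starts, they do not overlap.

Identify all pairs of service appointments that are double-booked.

Sorted by start: EV1, EV2, EV4, EV5, EV6, EV3, EV7, EV8, EV9.
EV2 starts before EV1 ends → EV1 and EV2 overlap.
EV4 starts after EV1 ends, so EV1 has no further overlaps.
EV4 starts after EV2 ends, so EV2 has no further overlaps.
EV5 starts after EV4 ends, so EV4 has no further overlaps.
EV6 starts after EV5 ends, so EV5 has no further overlaps.
EV3 starts exactly when EV6 ends (back-to-back, no overlap), so EV6 has no further overlaps.
EV7 starts before EV3 ends → EV3 and EV7 overlap.
EV8 starts exactly when EV3 ends (back-to-back, no overlap), so EV3 has no further overlaps.
EV8 starts before EV7 ends → EV7 and EV8 overlap.
EV9 starts before EV7 ends → EV7 and EV9 overlap.
EV9 starts before EV8 ends → EV8 and EV9 overlap.

EV1 & EV2, EV3 & EV7, EV7 & EV8, EV7 & EV9, EV8 & EV9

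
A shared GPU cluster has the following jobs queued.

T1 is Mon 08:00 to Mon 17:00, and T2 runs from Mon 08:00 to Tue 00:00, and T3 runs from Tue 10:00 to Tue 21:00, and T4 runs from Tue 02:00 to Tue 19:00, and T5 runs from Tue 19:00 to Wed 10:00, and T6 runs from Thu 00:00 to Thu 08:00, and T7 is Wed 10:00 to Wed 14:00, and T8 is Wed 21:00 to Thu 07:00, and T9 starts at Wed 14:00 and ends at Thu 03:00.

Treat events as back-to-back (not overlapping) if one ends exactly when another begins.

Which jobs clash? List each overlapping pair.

Check each pair: they overlap iff neither finishes before the other starts.
Sorted by start: T1, T2, T4, T3, T5, T7, T9, T8, T6.
T2 starts before T1 ends → T1 and T2 overlap.
T4 starts after T1 ends — done with T1.
T4 starts after T2 ends — done with T2.
T3 starts before T4 ends → T4 and T3 overlap.
T5 starts exactly when T4 ends (back-to-back, no overlap) — done with T4.
T5 starts before T3 ends → T3 and T5 overlap.
T7 starts after T3 ends — done with T3.
T7 starts exactly when T5 ends (back-to-back, no overlap) — done with T5.
T9 starts exactly when T7 ends (back-to-back, no overlap) — done with T7.
T8 starts before T9 ends → T9 and T8 overlap.
T6 starts before T9 ends → T9 and T6 overlap.
T6 starts before T8 ends → T8 and T6 overlap.

T1 & T2, T3 & T4, T3 & T5, T6 & T8, T6 & T9, T8 & T9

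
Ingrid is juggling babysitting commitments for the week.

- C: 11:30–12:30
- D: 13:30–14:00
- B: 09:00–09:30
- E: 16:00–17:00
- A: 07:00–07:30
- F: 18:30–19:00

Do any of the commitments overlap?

Sorted by start: A, B, C, D, E, F.
B starts after A ends — done with A.
C starts after B ends — done with B.
D starts after C ends — done with C.
E starts after D ends — done with D.
F starts after E ends.
Every pair is clear; the schedule has no overlaps.

No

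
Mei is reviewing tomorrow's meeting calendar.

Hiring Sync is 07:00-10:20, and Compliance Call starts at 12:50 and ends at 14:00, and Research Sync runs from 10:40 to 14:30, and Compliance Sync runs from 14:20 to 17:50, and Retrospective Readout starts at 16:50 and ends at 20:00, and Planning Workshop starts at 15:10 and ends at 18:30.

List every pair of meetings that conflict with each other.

Compliance Call & Research Sync, Compliance Sync & Planning Workshop, Compliance Sync & Research Sync, Compliance Sync & Retrospective Readout, Planning Workshop & Retrospective Readout

Check each pair: they overlap iff neither finishes before the other starts.
Sorted by start: Hiring Sync, Research Sync, Compliance Call, Compliance Sync, Planning Workshop, Retrospective Readout.
Research Sync starts after Hiring Sync ends — done with Hiring Sync.
Compliance Call starts before Research Sync ends → Research Sync and Compliance Call overlap.
Compliance Sync starts before Research Sync ends → Research Sync and Compliance Sync overlap.
Planning Workshop starts after Research Sync ends — done with Research Sync.
Compliance Sync starts after Compliance Call ends — done with Compliance Call.
Planning Workshop starts before Compliance Sync ends → Compliance Sync and Planning Workshop overlap.
Retrospective Readout starts before Compliance Sync ends → Compliance Sync and Retrospective Readout overlap.
Retrospective Readout starts before Planning Workshop ends → Planning Workshop and Retrospective Readout overlap.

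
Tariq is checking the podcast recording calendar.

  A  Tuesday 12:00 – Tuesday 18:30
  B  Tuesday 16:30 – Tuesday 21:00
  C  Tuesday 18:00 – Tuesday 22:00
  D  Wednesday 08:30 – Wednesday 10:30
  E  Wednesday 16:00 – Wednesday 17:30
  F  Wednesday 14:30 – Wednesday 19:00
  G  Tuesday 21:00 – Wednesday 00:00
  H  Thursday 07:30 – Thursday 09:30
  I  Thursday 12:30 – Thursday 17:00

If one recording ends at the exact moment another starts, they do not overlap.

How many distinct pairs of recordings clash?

Sorted by start: A, B, C, G, D, F, E, H, I.
B starts before A ends → A and B overlap.
C starts before A ends → A and C overlap.
G starts after A ends; A is clear from here.
C starts before B ends → B and C overlap.
G starts exactly when B ends (back-to-back, no overlap); B is clear from here.
G starts before C ends → C and G overlap.
D starts after C ends; C is clear from here.
D starts after G ends; G is clear from here.
F starts after D ends; D is clear from here.
E starts before F ends → F and E overlap.
H starts after F ends; F is clear from here.
H starts after E ends; E is clear from here.
I starts after H ends.
Overlapping pairs: A & B, A & C, B & C, C & G, E & F — 5 in total.

5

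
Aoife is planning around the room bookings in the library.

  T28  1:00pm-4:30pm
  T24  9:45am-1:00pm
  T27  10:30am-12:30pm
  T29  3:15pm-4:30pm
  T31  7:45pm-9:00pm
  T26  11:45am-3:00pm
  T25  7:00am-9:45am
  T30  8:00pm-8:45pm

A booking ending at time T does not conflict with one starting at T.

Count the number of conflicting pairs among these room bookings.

6

Check each pair: they overlap iff neither finishes before the other starts.
Sorted by start: T25, T24, T27, T26, T28, T29, T31, T30.
T24 starts exactly when T25 ends (back-to-back, no overlap), so T25 has no further overlaps.
T27 starts before T24 ends → T24 and T27 overlap.
T26 starts before T24 ends → T24 and T26 overlap.
T28 starts exactly when T24 ends (back-to-back, no overlap), so T24 has no further overlaps.
T26 starts before T27 ends → T27 and T26 overlap.
T28 starts after T27 ends, so T27 has no further overlaps.
T28 starts before T26 ends → T26 and T28 overlap.
T29 starts after T26 ends, so T26 has no further overlaps.
T29 starts before T28 ends → T28 and T29 overlap.
T31 starts after T28 ends, so T28 has no further overlaps.
T31 starts after T29 ends, so T29 has no further overlaps.
T30 starts before T31 ends → T31 and T30 overlap.
Overlapping pairs: T24 & T26, T24 & T27, T26 & T27, T26 & T28, T28 & T29, T30 & T31 — 6 in total.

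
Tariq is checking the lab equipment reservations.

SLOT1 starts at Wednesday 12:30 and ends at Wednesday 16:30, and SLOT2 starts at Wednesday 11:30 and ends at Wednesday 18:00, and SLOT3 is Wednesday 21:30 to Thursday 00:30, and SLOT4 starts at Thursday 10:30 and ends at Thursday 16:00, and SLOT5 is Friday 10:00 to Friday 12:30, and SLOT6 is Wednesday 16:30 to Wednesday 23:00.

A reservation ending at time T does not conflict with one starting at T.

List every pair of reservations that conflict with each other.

SLOT1 & SLOT2, SLOT2 & SLOT6, SLOT3 & SLOT6

Two intervals overlap when each starts before the other ends.
Sorted by start: SLOT2, SLOT1, SLOT6, SLOT3, SLOT4, SLOT5.
SLOT1 starts before SLOT2 ends → SLOT2 and SLOT1 overlap.
SLOT6 starts before SLOT2 ends → SLOT2 and SLOT6 overlap.
SLOT3 starts after SLOT2 ends; SLOT2 is clear from here.
SLOT6 starts exactly when SLOT1 ends (back-to-back, no overlap); SLOT1 is clear from here.
SLOT3 starts before SLOT6 ends → SLOT6 and SLOT3 overlap.
SLOT4 starts after SLOT6 ends; SLOT6 is clear from here.
SLOT4 starts after SLOT3 ends; SLOT3 is clear from here.
SLOT5 starts after SLOT4 ends.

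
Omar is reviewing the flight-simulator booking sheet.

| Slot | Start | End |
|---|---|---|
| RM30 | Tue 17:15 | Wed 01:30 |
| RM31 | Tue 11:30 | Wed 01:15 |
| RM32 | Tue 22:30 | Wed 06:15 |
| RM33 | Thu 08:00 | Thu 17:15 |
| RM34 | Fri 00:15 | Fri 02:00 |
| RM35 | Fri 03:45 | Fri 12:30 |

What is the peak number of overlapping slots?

Walk through starts and ends in time order (an end at T is processed before a start at T):
Tue 11:30 start RM31 → 1
Tue 17:15 start RM30 → 2
Tue 22:30 start RM32 → 3
Wed 01:15 end RM31 → 2
Wed 01:30 end RM30 → 1
Wed 06:15 end RM32 → 0
Thu 08:00 start RM33 → 1
Thu 17:15 end RM33 → 0
Fri 00:15 start RM34 → 1
Fri 02:00 end RM34 → 0
Fri 03:45 start RM35 → 1
Fri 12:30 end RM35 → 0
Peak is 3, at Tue 22:30 (RM30, RM31, RM32).

3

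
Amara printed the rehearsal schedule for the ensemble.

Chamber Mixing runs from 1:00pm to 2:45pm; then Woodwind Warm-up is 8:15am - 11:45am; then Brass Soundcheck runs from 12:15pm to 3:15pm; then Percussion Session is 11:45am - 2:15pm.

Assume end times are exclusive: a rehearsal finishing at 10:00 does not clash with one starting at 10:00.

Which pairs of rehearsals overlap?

Brass Soundcheck & Chamber Mixing, Brass Soundcheck & Percussion Session, Chamber Mixing & Percussion Session

Sorted by start: Woodwind Warm-up, Percussion Session, Brass Soundcheck, Chamber Mixing.
Percussion Session starts exactly when Woodwind Warm-up ends (back-to-back, no overlap), so Woodwind Warm-up has no further overlaps.
Brass Soundcheck starts before Percussion Session ends → Percussion Session and Brass Soundcheck overlap.
Chamber Mixing starts before Percussion Session ends → Percussion Session and Chamber Mixing overlap.
Chamber Mixing starts before Brass Soundcheck ends → Brass Soundcheck and Chamber Mixing overlap.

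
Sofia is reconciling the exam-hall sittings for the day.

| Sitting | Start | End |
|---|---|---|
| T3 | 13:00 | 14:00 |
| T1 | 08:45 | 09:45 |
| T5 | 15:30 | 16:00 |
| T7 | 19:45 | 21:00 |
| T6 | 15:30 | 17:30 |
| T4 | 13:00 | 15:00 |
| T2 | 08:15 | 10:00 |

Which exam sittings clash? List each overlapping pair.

T1 & T2, T3 & T4, T5 & T6

Sorted by start: T2, T1, T3, T4, T5, T6, T7.
T1 starts before T2 ends → T2 and T1 overlap.
T3 starts after T2 ends, so nothing later overlaps T2 either.
T3 starts after T1 ends, so nothing later overlaps T1 either.
T4 starts before T3 ends → T3 and T4 overlap.
T5 starts after T3 ends, so nothing later overlaps T3 either.
T5 starts after T4 ends, so nothing later overlaps T4 either.
T6 starts before T5 ends → T5 and T6 overlap.
T7 starts after T5 ends.
T7 starts after T6 ends.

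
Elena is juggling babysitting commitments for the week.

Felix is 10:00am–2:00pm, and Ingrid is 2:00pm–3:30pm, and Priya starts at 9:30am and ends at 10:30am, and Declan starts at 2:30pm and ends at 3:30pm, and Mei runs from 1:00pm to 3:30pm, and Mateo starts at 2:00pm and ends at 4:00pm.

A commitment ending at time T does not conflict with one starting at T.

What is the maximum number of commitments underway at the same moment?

4

Walk through starts and ends in time order (an end at T is processed before a start at T):
9:30am start Priya → 1
10:00am start Felix → 2
10:30am end Priya → 1
1:00pm start Mei → 2
2:00pm end Felix → 1
2:00pm start Ingrid → 2
2:00pm start Mateo → 3
2:30pm start Declan → 4
3:30pm end Declan → 3
3:30pm end Ingrid → 2
3:30pm end Mei → 1
4:00pm end Mateo → 0
Peak is 4, at 2:30pm (Declan, Ingrid, Mateo, Mei).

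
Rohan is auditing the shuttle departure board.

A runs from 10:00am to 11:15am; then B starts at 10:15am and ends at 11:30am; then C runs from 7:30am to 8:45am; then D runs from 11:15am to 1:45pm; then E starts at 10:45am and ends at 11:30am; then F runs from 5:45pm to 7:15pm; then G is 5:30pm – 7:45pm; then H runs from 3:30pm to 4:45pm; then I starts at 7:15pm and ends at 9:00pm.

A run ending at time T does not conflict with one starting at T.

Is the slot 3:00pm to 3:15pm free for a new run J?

C: ends 8:45am at or before J starts 3:00pm → clear.
A: ends 11:15am at or before J starts 3:00pm → clear.
B: ends 11:30am at or before J starts 3:00pm → clear.
E: ends 11:30am at or before J starts 3:00pm → clear.
D: ends 1:45pm at or before J starts 3:00pm → clear.
H: starts 3:30pm at or after J ends 3:15pm → clear.
G: starts 5:30pm at or after J ends 3:15pm → clear.
F: starts 5:45pm at or after J ends 3:15pm → clear.
I: starts 7:15pm at or after J ends 3:15pm → clear.

Yes — the slot is free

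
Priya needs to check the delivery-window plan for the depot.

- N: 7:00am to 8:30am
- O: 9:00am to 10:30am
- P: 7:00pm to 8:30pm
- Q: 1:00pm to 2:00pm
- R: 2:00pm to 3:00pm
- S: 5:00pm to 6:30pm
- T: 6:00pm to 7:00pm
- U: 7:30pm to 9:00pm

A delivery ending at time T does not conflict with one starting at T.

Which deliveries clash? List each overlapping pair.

Sorted by start: N, O, Q, R, S, T, P, U.
O starts after N ends, so nothing later overlaps N either.
Q starts after O ends, so nothing later overlaps O either.
R starts exactly when Q ends (back-to-back, no overlap), so nothing later overlaps Q either.
S starts after R ends, so nothing later overlaps R either.
T starts before S ends → S and T overlap.
P starts after S ends, so nothing later overlaps S either.
P starts exactly when T ends (back-to-back, no overlap), so nothing later overlaps T either.
U starts before P ends → P and U overlap.

P & U, S & T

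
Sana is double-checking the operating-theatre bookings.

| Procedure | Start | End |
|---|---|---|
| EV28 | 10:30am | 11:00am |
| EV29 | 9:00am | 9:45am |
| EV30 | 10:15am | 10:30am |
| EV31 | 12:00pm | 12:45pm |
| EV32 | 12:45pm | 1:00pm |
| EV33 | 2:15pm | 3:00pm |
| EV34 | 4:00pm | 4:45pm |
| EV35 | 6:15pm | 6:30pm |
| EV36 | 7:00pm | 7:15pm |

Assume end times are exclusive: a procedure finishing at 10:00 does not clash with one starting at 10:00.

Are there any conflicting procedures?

No

Sorted by start: EV29, EV30, EV28, EV31, EV32, EV33, EV34, EV35, EV36.
EV30 starts after EV29 ends, so nothing later overlaps EV29 either.
EV28 starts exactly when EV30 ends (back-to-back, no overlap), so nothing later overlaps EV30 either.
EV31 starts after EV28 ends, so nothing later overlaps EV28 either.
EV32 starts exactly when EV31 ends (back-to-back, no overlap), so nothing later overlaps EV31 either.
EV33 starts after EV32 ends, so nothing later overlaps EV32 either.
EV34 starts after EV33 ends, so nothing later overlaps EV33 either.
EV35 starts after EV34 ends, so nothing later overlaps EV34 either.
EV36 starts after EV35 ends.
Every pair is clear; the schedule has no overlaps.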